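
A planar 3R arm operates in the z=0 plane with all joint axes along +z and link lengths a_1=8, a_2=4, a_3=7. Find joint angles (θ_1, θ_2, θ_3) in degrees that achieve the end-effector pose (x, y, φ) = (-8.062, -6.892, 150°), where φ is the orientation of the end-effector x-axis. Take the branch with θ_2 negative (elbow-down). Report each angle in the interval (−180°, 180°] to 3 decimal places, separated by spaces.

-81.784 -60.007 -68.209

wrist centre = target − a_3·(cos φ, sin φ) = (-1.9998, -10.3920)
cos θ_2 = (111.9930−8²−4²)/(2·8·4) = 0.4999; θ_2 = -60.0073° (elbow-down)
β = atan2(-10.3920,-1.9998) = -100.8928°; ψ = atan2(-3.4644,9.9996) = -19.1087°
θ_1 = β − ψ = -81.7841°
θ_3 = φ − θ_1 − θ_2 = -68.2086° (wrapped to (-180°,180°])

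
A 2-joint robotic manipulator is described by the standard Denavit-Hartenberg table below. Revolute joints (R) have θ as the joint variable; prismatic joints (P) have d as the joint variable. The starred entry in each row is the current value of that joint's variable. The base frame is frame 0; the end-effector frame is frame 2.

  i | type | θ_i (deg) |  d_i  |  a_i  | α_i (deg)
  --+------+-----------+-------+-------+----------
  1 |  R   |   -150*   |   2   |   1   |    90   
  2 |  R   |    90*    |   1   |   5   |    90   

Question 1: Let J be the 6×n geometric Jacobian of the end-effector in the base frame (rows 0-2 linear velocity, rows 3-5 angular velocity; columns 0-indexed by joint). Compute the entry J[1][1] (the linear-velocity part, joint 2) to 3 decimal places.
axis z_1 = (-0.5000,0.8660,0.0000); lever o_n−o_1 = (-0.5000,0.8660,5.0000)
cross product → J_v[:, 1] = (4.3301,2.5000,0.0000)
J_ω[:, 1] = z_1
entry J[1][1] = 2.5000

2.500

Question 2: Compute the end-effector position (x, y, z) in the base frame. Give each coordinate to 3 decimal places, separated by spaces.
after link 1: o_1 = (-0.8660, -0.5000, 2.0000)
after link 2: o_2 = (-1.3660, 0.3660, 7.0000)

-1.366 0.366 7.000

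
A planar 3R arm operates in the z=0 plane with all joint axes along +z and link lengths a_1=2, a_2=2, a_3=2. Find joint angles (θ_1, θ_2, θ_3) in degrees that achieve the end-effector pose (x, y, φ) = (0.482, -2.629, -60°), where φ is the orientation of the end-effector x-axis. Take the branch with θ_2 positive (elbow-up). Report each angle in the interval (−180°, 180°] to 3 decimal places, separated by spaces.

165.000 149.985 -14.986

wrist centre = target − a_3·(cos φ, sin φ) = (-0.5180, -0.8969)
cos θ_2 = (1.0728−2²−2²)/(2·2·2) = -0.8659; θ_2 = 149.9850° (elbow-up)
β = atan2(-0.8969,-0.5180) = -120.0070°; ψ = atan2(1.0005,0.2682) = 74.9925°
θ_1 = β − ψ = -194.9995°
θ_3 = φ − θ_1 − θ_2 = -14.9855° (wrapped to (-180°,180°])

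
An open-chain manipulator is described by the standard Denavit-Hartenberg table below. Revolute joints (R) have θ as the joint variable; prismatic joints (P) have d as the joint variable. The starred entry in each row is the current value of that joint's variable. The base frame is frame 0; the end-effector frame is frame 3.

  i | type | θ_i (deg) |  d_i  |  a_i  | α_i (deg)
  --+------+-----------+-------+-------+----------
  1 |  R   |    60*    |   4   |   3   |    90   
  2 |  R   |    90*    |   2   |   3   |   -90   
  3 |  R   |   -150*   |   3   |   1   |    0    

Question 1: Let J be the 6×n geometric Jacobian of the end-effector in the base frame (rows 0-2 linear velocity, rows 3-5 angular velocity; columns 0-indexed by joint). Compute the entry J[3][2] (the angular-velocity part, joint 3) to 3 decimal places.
axis z_2 = (-0.5000,-0.8660,0.0000); lever o_n−o_2 = (-1.0670,-2.8481,-0.8660)
cross product → J_v[:, 2] = (0.7500,-0.4330,0.5000)
J_ω[:, 2] = z_2
entry J[3][2] = -0.5000

-0.500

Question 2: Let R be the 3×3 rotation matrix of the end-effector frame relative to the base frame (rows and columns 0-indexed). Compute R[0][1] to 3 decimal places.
End-effector y-axis (col 1 of R) = (0.7500,-0.4330,0.5000)
R[0][1] = 0.7500

0.750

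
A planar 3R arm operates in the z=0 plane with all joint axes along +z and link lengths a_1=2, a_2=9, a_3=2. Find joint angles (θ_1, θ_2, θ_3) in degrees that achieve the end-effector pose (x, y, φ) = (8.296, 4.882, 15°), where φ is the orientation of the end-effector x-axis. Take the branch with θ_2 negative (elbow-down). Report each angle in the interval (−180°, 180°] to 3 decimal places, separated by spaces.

wrist centre = target − a_3·(cos φ, sin φ) = (6.3641, 4.3644)
cos θ_2 = (59.5500−2²−9²)/(2·2·9) = -0.7069; θ_2 = -134.9868° (elbow-down)
β = atan2(4.3644,6.3641) = 34.4413°; ψ = atan2(-6.3654,-4.3625) = -124.4244°
θ_1 = β − ψ = 158.8657°
θ_3 = φ − θ_1 − θ_2 = -8.8790° (wrapped to (-180°,180°])

158.866 -134.987 -8.879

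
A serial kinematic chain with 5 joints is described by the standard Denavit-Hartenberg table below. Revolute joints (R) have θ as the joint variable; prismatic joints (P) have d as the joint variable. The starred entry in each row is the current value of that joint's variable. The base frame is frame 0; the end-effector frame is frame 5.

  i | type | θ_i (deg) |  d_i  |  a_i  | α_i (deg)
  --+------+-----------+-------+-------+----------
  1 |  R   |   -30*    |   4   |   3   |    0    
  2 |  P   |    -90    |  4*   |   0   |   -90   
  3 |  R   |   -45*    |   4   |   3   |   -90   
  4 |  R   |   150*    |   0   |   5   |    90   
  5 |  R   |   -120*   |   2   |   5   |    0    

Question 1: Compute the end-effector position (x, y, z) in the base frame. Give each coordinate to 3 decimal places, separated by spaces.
after link 1: o_1 = (2.5981, -1.5000, 4.0000)
after link 2: o_2 = (2.5981, -1.5000, 8.0000)
after link 3: o_3 = (5.0015, -5.3371, 10.1213)
after link 4: o_4 = (4.3674, -1.4355, 7.0595)
after link 5: o_5 = (4.3618, -0.4810, 12.3594)

4.362 -0.481 12.359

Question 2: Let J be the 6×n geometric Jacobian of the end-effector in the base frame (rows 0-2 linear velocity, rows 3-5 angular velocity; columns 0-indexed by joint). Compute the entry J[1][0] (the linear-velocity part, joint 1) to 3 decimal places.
axis z_0 = ẑ; lever o_n−o_0 = (4.3618,-0.4810,12.3594)
cross product → J_v[:, 0] = (0.4810,4.3618,-0.0000)
J_ω[:, 0] = z_0
entry J[1][0] = 4.3618

4.362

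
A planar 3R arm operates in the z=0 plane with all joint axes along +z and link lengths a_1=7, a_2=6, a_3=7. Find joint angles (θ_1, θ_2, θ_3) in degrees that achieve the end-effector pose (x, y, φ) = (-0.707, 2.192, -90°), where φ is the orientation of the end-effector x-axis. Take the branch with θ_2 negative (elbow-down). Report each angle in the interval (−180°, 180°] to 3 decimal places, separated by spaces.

135.002 -90.005 -134.997

wrist centre = target − a_3·(cos φ, sin φ) = (-0.7070, 9.1920)
cos θ_2 = (84.9927−7²−6²)/(2·7·6) = -0.0001; θ_2 = -90.0050° (elbow-down)
β = atan2(9.1920,-0.7070) = 94.3982°; ψ = atan2(-6.0000,6.9995) = -40.6034°
θ_1 = β − ψ = 135.0016°
θ_3 = φ − θ_1 − θ_2 = -134.9967° (wrapped to (-180°,180°])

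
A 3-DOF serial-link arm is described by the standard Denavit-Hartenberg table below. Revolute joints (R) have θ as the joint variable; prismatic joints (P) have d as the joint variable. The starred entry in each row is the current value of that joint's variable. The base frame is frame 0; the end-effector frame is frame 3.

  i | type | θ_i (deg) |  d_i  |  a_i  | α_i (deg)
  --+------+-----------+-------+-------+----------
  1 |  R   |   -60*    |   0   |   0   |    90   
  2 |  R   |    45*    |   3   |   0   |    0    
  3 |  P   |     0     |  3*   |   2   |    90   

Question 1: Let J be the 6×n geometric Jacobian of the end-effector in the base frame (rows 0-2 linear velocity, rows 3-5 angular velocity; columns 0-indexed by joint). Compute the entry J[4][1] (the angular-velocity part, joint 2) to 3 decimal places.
-0.500

axis z_1 = (-0.8660,-0.5000,0.0000); lever o_n−o_1 = (-4.4890,-4.2247,1.4142)
cross product → J_v[:, 1] = (-0.7071,1.2247,1.4142)
J_ω[:, 1] = z_1
entry J[4][1] = -0.5000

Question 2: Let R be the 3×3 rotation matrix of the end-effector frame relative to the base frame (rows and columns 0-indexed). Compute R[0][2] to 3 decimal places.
0.354

End-effector z-axis (col 2 of R) = (0.3536,-0.6124,-0.7071)
R[0][2] = 0.3536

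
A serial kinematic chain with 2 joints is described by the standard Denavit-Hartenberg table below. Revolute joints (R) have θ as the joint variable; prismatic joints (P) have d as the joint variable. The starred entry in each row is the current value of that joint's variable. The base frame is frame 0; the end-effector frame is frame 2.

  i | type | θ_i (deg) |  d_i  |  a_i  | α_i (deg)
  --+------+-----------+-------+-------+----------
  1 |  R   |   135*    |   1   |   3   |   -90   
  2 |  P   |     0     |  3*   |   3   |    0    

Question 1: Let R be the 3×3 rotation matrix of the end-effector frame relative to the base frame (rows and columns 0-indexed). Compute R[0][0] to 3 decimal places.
End-effector x-axis (col 0 of R) = (-0.7071,0.7071,0.0000)
R[0][0] = -0.7071

-0.707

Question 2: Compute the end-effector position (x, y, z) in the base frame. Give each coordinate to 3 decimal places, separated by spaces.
-6.364 2.121 1.000

after link 1: o_1 = (-2.1213, 2.1213, 1.0000)
after link 2: o_2 = (-6.3640, 2.1213, 1.0000)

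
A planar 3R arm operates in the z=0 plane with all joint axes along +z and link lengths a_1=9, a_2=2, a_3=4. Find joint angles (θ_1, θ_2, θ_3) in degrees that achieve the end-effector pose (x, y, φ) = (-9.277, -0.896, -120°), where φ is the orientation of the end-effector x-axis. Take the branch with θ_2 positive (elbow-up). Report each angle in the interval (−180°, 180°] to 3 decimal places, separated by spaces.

wrist centre = target − a_3·(cos φ, sin φ) = (-7.2770, 2.5681)
cos θ_2 = (59.5499−9²−2²)/(2·9·2) = -0.7069; θ_2 = 134.9871° (elbow-up)
β = atan2(2.5681,-7.2770) = 160.5617°; ψ = atan2(1.4145,7.5861) = 10.5623°
θ_1 = β − ψ = 149.9995°
θ_3 = φ − θ_1 − θ_2 = -44.9866° (wrapped to (-180°,180°])

149.999 134.987 -44.987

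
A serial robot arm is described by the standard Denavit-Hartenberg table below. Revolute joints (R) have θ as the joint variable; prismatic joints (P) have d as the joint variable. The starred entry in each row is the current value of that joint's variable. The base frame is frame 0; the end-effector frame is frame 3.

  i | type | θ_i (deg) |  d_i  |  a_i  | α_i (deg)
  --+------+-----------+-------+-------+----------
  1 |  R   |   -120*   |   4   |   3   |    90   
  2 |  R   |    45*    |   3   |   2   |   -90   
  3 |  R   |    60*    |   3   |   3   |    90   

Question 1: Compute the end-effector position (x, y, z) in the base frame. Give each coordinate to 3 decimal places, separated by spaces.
after link 1: o_1 = (-1.5000, -2.5981, 4.0000)
after link 2: o_2 = (-4.8052, -2.3228, 5.4142)
after link 3: o_3 = (-2.0249, -2.7033, 8.5962)

-2.025 -2.703 8.596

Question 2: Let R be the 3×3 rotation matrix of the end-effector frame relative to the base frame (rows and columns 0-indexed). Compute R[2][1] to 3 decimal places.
0.707

End-effector y-axis (col 1 of R) = (0.3536,0.6124,0.7071)
R[2][1] = 0.7071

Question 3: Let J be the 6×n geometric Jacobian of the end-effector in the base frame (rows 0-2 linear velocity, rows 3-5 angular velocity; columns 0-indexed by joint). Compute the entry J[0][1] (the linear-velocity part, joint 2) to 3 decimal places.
axis z_1 = (-0.8660,0.5000,0.0000); lever o_n−o_1 = (-0.5249,-0.1052,4.5962)
cross product → J_v[:, 1] = (2.2981,3.9804,0.3536)
J_ω[:, 1] = z_1
entry J[0][1] = 2.2981

2.298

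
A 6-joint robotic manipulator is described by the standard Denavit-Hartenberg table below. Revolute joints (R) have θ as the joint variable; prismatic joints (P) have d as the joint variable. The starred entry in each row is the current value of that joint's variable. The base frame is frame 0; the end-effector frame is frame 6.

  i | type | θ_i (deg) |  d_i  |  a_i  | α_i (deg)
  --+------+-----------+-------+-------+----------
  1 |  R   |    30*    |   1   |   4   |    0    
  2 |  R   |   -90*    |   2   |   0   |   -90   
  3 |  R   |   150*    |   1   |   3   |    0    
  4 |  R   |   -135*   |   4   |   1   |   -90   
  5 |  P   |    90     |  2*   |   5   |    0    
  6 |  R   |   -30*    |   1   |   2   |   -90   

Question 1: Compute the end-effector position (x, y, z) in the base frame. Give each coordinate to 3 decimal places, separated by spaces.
1.243 2.383 -1.915

after link 1: o_1 = (3.4641, 2.0000, 1.0000)
after link 2: o_2 = (3.4641, 2.0000, 3.0000)
after link 3: o_3 = (3.0311, 4.7500, 1.5000)
after link 4: o_4 = (6.9782, 5.9135, 1.2412)
after link 5: o_5 = (2.3892, 3.8618, -0.6907)
after link 6: o_6 = (1.2428, 2.3834, -1.9154)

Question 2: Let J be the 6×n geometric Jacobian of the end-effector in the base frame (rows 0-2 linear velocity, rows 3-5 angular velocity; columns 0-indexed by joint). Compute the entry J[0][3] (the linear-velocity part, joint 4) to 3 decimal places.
-1.708

axis z_3 = (0.8660,0.5000,0.0000); lever o_n−o_3 = (-1.7883,-2.3666,-3.4154)
cross product → J_v[:, 3] = (-1.7077,2.9578,-1.1554)
J_ω[:, 3] = z_3
entry J[0][3] = -1.7077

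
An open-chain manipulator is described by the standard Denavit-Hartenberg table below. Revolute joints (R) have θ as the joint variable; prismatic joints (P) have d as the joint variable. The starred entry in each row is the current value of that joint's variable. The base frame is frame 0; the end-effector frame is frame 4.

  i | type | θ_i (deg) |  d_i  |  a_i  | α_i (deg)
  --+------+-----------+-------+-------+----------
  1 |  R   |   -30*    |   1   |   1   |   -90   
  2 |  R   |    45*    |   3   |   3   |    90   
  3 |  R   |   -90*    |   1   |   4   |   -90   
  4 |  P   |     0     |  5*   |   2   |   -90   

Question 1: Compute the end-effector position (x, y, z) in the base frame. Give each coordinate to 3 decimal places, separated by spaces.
after link 1: o_1 = (0.8660, -0.5000, 1.0000)
after link 2: o_2 = (4.2031, 1.0374, -1.1213)
after link 3: o_3 = (2.8155, -2.7802, -0.4142)
after link 4: o_4 = (4.8774, -6.2801, -3.9497)

4.877 -6.280 -3.950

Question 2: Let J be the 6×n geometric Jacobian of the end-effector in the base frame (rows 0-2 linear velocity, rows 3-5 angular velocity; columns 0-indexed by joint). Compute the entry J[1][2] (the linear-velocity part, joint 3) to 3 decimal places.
axis z_2 = (0.6124,-0.3536,0.7071); lever o_n−o_2 = (0.6742,-7.3175,-2.8284)
cross product → J_v[:, 2] = (6.1742,2.2088,-4.2426)
J_ω[:, 2] = z_2
entry J[1][2] = 2.2088

2.209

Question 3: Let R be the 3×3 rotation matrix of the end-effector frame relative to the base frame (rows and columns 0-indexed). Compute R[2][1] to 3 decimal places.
End-effector y-axis (col 1 of R) = (-0.6124,0.3536,0.7071)
R[2][1] = 0.7071

0.707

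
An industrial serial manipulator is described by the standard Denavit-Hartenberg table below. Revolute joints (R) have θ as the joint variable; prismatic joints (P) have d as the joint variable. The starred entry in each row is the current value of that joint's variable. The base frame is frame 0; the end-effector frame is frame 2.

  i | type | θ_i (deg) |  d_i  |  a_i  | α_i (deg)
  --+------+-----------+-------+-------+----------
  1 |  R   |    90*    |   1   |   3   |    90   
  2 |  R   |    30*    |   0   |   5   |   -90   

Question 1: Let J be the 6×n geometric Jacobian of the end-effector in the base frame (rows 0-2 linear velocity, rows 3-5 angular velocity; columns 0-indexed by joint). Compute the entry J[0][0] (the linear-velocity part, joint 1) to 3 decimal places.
-7.330

axis z_0 = ẑ; lever o_n−o_0 = (0.0000,7.3301,3.5000)
cross product → J_v[:, 0] = (-7.3301,0.0000,0.0000)
J_ω[:, 0] = z_0
entry J[0][0] = -7.3301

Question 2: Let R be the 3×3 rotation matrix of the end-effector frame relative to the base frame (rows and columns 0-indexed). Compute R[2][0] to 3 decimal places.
0.500

End-effector x-axis (col 0 of R) = (0.0000,0.8660,0.5000)
R[2][0] = 0.5000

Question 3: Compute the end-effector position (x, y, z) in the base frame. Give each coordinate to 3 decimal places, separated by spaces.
0.000 7.330 3.500

after link 1: o_1 = (0.0000, 3.0000, 1.0000)
after link 2: o_2 = (0.0000, 7.3301, 3.5000)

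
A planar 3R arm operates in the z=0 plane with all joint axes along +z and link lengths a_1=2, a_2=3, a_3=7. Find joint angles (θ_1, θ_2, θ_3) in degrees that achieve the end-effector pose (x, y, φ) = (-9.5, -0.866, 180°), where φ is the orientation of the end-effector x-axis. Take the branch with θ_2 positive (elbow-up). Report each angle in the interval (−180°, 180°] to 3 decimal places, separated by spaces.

wrist centre = target − a_3·(cos φ, sin φ) = (-2.5000, -0.8660)
cos θ_2 = (7.0000−2²−3²)/(2·2·3) = -0.5000; θ_2 = 120.0002° (elbow-up)
β = atan2(-0.8660,-2.5000) = -160.8939°; ψ = atan2(2.5981,0.5000) = 79.1068°
θ_1 = β − ψ = -240.0007°
θ_3 = φ − θ_1 − θ_2 = -59.9995° (wrapped to (-180°,180°])

119.999 120.000 -60.000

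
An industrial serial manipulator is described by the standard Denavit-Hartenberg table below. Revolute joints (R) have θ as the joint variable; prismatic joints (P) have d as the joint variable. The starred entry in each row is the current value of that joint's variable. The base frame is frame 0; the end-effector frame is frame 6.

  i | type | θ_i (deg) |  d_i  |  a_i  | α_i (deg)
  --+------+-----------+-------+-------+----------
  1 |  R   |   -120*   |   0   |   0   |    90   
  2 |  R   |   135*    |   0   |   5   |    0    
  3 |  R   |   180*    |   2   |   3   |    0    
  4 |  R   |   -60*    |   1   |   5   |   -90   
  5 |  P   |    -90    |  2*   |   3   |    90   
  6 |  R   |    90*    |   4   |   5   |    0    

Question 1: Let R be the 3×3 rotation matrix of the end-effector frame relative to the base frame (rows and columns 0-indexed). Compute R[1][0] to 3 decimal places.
-0.837

End-effector x-axis (col 0 of R) = (-0.4830,-0.8365,-0.2588)
R[1][0] = -0.8365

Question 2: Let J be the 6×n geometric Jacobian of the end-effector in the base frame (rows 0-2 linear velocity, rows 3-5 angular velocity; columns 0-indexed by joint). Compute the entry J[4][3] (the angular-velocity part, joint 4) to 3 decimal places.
0.500

axis z_3 = (-0.8660,0.5000,0.0000); lever o_n−o_3 = (-6.7154,-3.6315,-2.7777)
cross product → J_v[:, 3] = (-1.3888,-2.4055,6.5027)
J_ω[:, 3] = z_3
entry J[4][3] = 0.5000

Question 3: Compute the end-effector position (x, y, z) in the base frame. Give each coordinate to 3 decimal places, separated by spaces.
after link 1: o_1 = (0.0000, 0.0000, 0.0000)
after link 2: o_2 = (1.7678, 3.0619, 3.5355)
after link 3: o_3 = (-1.0249, 2.2247, 1.4142)
after link 4: o_4 = (-1.2439, 3.8455, -3.4154)
after link 5: o_5 = (-4.8079, 3.6724, -3.9331)
after link 6: o_6 = (-7.7404, -1.4067, -1.3634)

-7.740 -1.407 -1.363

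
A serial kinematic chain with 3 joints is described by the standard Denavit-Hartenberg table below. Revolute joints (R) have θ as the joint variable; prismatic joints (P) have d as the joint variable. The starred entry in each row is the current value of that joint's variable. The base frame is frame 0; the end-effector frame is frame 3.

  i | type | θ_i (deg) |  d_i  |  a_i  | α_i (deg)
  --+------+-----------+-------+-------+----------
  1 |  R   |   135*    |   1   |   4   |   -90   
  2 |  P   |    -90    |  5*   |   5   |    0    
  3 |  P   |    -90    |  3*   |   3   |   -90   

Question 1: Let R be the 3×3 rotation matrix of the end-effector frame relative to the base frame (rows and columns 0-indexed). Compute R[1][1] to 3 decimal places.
End-effector y-axis (col 1 of R) = (0.7071,0.7071,-0.0000)
R[1][1] = 0.7071

0.707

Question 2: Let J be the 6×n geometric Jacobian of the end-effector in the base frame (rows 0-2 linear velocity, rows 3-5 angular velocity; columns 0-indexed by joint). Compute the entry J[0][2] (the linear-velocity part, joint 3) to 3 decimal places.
prismatic axis z_2 = (-0.7071,-0.7071,0.0000)
J_v[:, 2] = z_2; J_ω[:, 2] = (0,0,0)
entry J[0][2] = -0.7071

-0.707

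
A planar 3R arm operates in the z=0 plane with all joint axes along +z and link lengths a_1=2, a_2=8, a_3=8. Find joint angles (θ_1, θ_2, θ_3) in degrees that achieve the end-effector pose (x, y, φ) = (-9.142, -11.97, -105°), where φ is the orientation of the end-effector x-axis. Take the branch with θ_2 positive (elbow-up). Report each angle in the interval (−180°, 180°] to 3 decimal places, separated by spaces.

wrist centre = target − a_3·(cos φ, sin φ) = (-7.0714, -4.2426)
cos θ_2 = (68.0050−2²−8²)/(2·2·8) = 0.0002; θ_2 = 89.9911° (elbow-up)
β = atan2(-4.2426,-7.0714) = -149.0379°; ψ = atan2(8.0000,2.0012) = 75.9554°
θ_1 = β − ψ = -224.9933°
θ_3 = φ − θ_1 − θ_2 = 30.0022° (wrapped to (-180°,180°])

135.007 89.991 30.002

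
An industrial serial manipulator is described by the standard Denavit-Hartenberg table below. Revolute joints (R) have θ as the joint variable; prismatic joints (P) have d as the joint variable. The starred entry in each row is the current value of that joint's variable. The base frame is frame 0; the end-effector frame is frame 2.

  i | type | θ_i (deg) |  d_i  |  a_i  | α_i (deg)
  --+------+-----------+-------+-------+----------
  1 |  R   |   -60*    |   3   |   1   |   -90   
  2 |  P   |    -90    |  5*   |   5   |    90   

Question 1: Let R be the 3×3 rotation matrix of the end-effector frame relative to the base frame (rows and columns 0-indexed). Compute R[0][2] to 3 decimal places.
-0.500

End-effector z-axis (col 2 of R) = (-0.5000,0.8660,0.0000)
R[0][2] = -0.5000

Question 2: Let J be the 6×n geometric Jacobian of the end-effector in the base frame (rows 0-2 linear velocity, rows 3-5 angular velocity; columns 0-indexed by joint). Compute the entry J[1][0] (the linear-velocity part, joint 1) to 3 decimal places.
4.830

axis z_0 = ẑ; lever o_n−o_0 = (4.8301,1.6340,8.0000)
cross product → J_v[:, 0] = (-1.6340,4.8301,0.0000)
J_ω[:, 0] = z_0
entry J[1][0] = 4.8301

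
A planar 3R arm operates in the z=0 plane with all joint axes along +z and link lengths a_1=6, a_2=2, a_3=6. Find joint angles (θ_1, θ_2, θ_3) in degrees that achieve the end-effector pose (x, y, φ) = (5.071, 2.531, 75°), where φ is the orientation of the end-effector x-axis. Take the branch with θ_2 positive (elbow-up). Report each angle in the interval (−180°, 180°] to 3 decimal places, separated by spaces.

-60.002 134.984 0.018

wrist centre = target − a_3·(cos φ, sin φ) = (3.5181, -3.2646)
cos θ_2 = (23.0342−6²−2²)/(2·6·2) = -0.7069; θ_2 = 134.9838° (elbow-up)
β = atan2(-3.2646,3.5181) = -42.8593°; ψ = atan2(1.4146,4.5862) = 17.1424°
θ_1 = β − ψ = -60.0017°
θ_3 = φ − θ_1 − θ_2 = 0.0180° (wrapped to (-180°,180°])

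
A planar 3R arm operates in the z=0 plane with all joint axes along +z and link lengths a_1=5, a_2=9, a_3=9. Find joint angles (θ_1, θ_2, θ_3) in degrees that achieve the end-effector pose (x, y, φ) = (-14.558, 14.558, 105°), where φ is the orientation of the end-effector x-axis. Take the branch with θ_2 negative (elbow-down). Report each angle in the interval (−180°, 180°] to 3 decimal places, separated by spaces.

173.763 -30.011 -38.752

wrist centre = target − a_3·(cos φ, sin φ) = (-12.2286, 5.8647)
cos θ_2 = (183.9337−5²−9²)/(2·5·9) = 0.8659; θ_2 = -30.0110° (elbow-down)
β = atan2(5.8647,-12.2286) = 154.3783°; ψ = atan2(-4.5015,12.7934) = -19.3850°
θ_1 = β − ψ = 173.7633°
θ_3 = φ − θ_1 − θ_2 = -38.7524° (wrapped to (-180°,180°])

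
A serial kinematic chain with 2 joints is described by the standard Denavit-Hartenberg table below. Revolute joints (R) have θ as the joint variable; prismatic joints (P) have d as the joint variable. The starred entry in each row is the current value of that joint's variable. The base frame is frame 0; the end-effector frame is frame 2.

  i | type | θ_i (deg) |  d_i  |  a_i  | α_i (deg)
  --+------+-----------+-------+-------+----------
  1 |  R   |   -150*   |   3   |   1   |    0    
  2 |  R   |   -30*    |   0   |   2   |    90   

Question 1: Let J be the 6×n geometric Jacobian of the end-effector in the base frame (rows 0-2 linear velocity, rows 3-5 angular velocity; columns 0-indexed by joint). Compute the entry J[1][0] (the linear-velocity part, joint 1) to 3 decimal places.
axis z_0 = ẑ; lever o_n−o_0 = (-2.8660,-0.5000,3.0000)
cross product → J_v[:, 0] = (0.5000,-2.8660,0.0000)
J_ω[:, 0] = z_0
entry J[1][0] = -2.8660

-2.866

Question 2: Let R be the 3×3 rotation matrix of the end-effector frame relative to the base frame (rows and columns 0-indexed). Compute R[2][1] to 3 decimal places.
1.000

End-effector y-axis (col 1 of R) = (0.0000,-0.0000,1.0000)
R[2][1] = 1.0000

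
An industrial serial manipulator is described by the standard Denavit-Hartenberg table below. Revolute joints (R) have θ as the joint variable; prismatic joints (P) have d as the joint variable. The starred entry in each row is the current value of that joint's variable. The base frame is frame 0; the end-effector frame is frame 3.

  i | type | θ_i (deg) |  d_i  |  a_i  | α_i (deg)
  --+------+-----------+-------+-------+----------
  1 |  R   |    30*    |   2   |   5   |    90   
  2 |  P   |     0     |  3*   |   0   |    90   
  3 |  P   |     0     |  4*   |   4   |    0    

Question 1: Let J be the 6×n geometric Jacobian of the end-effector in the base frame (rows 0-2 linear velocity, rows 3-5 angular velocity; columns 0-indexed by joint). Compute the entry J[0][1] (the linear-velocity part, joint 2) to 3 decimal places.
0.500

prismatic axis z_1 = (0.5000,-0.8660,0.0000)
J_v[:, 1] = z_1; J_ω[:, 1] = (0,0,0)
entry J[0][1] = 0.5000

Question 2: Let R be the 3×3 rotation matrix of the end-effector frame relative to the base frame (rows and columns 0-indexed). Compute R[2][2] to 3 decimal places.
End-effector z-axis (col 2 of R) = (0.0000,-0.0000,-1.0000)
R[2][2] = -1.0000

-1.000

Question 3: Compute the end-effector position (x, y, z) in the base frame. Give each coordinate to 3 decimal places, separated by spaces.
9.294 1.902 -2.000

after link 1: o_1 = (4.3301, 2.5000, 2.0000)
after link 2: o_2 = (5.8301, -0.0981, 2.0000)
after link 3: o_3 = (9.2942, 1.9019, -2.0000)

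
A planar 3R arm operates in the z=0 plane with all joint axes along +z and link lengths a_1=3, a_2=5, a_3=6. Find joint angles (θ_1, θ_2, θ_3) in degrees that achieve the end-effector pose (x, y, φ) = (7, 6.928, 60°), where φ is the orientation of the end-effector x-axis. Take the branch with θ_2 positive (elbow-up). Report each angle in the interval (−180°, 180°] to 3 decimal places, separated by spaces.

wrist centre = target − a_3·(cos φ, sin φ) = (4.0000, 1.7318)
cos θ_2 = (18.9993−3²−5²)/(2·3·5) = -0.5000; θ_2 = 120.0016° (elbow-up)
β = atan2(1.7318,4.0000) = 23.4108°; ψ = atan2(4.3301,0.4999) = 83.4147°
θ_1 = β − ψ = -60.0039°
θ_3 = φ − θ_1 − θ_2 = 0.0023° (wrapped to (-180°,180°])

-60.004 120.002 0.002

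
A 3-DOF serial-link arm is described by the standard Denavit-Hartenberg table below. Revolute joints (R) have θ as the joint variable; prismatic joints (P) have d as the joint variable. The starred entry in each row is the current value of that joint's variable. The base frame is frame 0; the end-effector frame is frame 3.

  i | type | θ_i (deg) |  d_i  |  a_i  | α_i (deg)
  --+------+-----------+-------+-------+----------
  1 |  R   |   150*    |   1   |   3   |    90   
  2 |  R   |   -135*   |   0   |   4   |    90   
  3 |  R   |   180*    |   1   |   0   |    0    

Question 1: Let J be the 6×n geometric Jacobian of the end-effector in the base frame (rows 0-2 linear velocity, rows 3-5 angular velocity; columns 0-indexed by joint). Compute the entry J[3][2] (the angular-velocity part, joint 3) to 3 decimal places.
axis z_2 = (0.6124,-0.3536,0.7071); lever o_n−o_2 = (0.6124,-0.3536,0.7071)
cross product → J_v[:, 2] = (0.0000,0.0000,0.0000)
J_ω[:, 2] = z_2
entry J[3][2] = 0.6124

0.612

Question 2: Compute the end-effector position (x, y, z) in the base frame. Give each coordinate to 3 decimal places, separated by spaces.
0.464 -0.268 -1.121

after link 1: o_1 = (-2.5981, 1.5000, 1.0000)
after link 2: o_2 = (-0.1486, 0.0858, -1.8284)
after link 3: o_3 = (0.4638, -0.2678, -1.1213)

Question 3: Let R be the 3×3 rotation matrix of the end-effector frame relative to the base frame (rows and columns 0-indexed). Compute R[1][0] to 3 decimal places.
End-effector x-axis (col 0 of R) = (-0.6124,0.3536,0.7071)
R[1][0] = 0.3536

0.354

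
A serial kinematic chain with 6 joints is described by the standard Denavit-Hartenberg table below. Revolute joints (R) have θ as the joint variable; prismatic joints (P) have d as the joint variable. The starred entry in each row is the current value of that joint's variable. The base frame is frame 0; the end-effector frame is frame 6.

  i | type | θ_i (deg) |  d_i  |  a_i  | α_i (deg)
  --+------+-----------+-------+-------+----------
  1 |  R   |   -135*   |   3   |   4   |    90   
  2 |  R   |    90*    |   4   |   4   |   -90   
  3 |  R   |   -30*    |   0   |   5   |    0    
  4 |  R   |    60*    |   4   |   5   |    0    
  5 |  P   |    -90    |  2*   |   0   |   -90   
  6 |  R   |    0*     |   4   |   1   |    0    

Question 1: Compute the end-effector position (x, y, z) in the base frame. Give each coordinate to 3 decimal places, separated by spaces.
-0.612 3.441 19.624

after link 1: o_1 = (-2.8284, -2.8284, 3.0000)
after link 2: o_2 = (-5.6569, -0.0000, 7.0000)
after link 3: o_3 = (-7.4246, 1.7678, 11.3301)
after link 4: o_4 = (-2.8284, 2.8284, 15.6603)
after link 5: o_5 = (-1.4142, 4.2426, 15.6603)
after link 6: o_6 = (-0.6124, 3.4408, 19.6244)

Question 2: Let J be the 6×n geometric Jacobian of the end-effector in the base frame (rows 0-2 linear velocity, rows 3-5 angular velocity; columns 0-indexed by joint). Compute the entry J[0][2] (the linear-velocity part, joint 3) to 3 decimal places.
8.927

axis z_2 = (0.7071,0.7071,0.0000); lever o_n−o_2 = (5.0445,3.4408,12.6244)
cross product → J_v[:, 2] = (8.9268,-8.9268,-1.1340)
J_ω[:, 2] = z_2
entry J[0][2] = 8.9268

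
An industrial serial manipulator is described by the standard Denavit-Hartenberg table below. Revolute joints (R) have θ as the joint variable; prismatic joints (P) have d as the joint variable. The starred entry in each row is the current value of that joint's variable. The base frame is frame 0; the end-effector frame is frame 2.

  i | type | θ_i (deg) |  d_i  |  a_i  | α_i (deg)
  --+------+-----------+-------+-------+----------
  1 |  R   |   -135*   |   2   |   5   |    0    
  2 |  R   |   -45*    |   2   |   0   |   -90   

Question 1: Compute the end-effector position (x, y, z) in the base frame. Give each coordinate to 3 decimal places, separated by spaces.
-3.536 -3.536 4.000

after link 1: o_1 = (-3.5355, -3.5355, 2.0000)
after link 2: o_2 = (-3.5355, -3.5355, 4.0000)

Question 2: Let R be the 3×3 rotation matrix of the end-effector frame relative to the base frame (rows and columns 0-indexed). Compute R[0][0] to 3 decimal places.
End-effector x-axis (col 0 of R) = (-1.0000,-0.0000,0.0000)
R[0][0] = -1.0000

-1.000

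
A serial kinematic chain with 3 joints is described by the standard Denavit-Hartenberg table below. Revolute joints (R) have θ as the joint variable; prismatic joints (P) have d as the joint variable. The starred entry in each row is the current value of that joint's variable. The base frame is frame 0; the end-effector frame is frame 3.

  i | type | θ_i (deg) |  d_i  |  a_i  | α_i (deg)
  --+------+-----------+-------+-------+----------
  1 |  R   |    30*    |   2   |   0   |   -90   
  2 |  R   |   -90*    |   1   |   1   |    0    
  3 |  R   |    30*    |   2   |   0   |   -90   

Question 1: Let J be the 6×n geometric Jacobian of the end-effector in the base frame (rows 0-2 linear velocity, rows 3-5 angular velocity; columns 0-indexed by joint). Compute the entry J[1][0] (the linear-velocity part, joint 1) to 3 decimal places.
axis z_0 = ẑ; lever o_n−o_0 = (-1.5000,2.5981,3.0000)
cross product → J_v[:, 0] = (-2.5981,-1.5000,0.0000)
J_ω[:, 0] = z_0
entry J[1][0] = -1.5000

-1.500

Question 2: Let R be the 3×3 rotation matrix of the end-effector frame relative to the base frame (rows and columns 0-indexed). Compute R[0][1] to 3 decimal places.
End-effector y-axis (col 1 of R) = (0.5000,-0.8660,-0.0000)
R[0][1] = 0.5000

0.500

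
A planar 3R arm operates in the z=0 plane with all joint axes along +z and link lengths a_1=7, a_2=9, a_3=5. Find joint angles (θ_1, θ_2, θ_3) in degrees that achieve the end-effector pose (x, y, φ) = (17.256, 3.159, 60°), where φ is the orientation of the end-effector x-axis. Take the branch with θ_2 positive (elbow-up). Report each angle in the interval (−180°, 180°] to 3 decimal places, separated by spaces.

-29.996 44.990 45.006

wrist centre = target − a_3·(cos φ, sin φ) = (14.7560, -1.1711)
cos θ_2 = (219.1111−7²−9²)/(2·7·9) = 0.7072; θ_2 = 44.9900° (elbow-up)
β = atan2(-1.1711,14.7560) = -4.5378°; ψ = atan2(6.3628,13.3651) = 25.4582°
θ_1 = β − ψ = -29.9960°
θ_3 = φ − θ_1 − θ_2 = 45.0061° (wrapped to (-180°,180°])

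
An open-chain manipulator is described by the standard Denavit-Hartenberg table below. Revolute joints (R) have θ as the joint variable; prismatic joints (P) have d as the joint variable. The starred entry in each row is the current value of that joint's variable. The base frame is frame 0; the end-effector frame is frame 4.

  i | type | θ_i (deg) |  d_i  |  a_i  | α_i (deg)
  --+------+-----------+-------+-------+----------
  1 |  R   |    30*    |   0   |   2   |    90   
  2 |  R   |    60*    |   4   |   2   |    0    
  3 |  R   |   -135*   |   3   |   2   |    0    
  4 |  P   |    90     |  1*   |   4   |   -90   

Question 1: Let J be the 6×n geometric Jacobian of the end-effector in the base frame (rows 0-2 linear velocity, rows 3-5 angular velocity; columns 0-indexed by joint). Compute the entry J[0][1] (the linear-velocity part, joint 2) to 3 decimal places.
axis z_1 = (0.5000,-0.8660,0.0000); lever o_n−o_1 = (8.6604,-4.2375,0.8355)
cross product → J_v[:, 1] = (-0.7235,-0.4177,5.3813)
J_ω[:, 1] = z_1
entry J[0][1] = -0.7235

-0.724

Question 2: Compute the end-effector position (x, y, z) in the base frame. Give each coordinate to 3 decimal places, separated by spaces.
10.392 -3.238 0.835

after link 1: o_1 = (1.7321, 1.0000, 0.0000)
after link 2: o_2 = (4.5981, -1.9641, 1.7321)
after link 3: o_3 = (6.5464, -4.3034, -0.1998)
after link 4: o_4 = (10.3924, -3.2375, 0.8355)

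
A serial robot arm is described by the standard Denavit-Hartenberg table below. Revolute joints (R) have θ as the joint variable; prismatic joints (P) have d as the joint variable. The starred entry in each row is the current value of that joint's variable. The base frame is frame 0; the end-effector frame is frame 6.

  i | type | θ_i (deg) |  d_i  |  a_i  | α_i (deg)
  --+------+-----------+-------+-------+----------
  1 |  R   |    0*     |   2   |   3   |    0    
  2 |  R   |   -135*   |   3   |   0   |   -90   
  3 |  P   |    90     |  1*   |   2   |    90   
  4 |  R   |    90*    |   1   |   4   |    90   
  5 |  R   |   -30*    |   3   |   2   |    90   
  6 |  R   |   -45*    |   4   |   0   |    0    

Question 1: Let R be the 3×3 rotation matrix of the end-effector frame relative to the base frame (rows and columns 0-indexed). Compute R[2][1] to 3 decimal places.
End-effector y-axis (col 1 of R) = (0.6830,-0.1830,-0.7071)
R[2][1] = -0.7071

-0.707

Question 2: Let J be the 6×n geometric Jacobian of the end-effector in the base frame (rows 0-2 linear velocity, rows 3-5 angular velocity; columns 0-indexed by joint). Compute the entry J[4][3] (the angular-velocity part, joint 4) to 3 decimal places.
-0.707

axis z_3 = (-0.7071,-0.7071,0.0000); lever o_n−o_3 = (5.0884,-0.1895,-3.0000)
cross product → J_v[:, 3] = (2.1213,-2.1213,3.7321)
J_ω[:, 3] = z_3
entry J[4][3] = -0.7071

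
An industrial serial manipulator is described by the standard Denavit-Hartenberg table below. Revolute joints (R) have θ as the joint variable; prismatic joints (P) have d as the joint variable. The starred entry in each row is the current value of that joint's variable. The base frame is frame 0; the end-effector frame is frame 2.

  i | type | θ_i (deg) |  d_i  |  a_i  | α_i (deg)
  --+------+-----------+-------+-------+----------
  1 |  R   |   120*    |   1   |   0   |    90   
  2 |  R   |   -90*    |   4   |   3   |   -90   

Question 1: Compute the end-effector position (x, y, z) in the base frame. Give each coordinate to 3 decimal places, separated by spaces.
3.464 2.000 -2.000

after link 1: o_1 = (0.0000, 0.0000, 1.0000)
after link 2: o_2 = (3.4641, 2.0000, -2.0000)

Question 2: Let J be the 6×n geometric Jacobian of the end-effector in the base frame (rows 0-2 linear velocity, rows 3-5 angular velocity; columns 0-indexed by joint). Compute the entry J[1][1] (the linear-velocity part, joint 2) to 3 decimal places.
2.598

axis z_1 = (0.8660,0.5000,0.0000); lever o_n−o_1 = (3.4641,2.0000,-3.0000)
cross product → J_v[:, 1] = (-1.5000,2.5981,0.0000)
J_ω[:, 1] = z_1
entry J[1][1] = 2.5981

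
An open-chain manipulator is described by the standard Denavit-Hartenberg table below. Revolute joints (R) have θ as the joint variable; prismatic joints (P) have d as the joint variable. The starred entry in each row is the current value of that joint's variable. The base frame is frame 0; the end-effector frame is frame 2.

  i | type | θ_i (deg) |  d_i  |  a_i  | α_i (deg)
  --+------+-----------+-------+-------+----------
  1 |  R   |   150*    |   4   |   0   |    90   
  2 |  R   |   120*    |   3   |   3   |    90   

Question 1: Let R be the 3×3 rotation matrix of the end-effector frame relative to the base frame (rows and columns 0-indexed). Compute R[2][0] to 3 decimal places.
0.866

End-effector x-axis (col 0 of R) = (0.4330,-0.2500,0.8660)
R[2][0] = 0.8660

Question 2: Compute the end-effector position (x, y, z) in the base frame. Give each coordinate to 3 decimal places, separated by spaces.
2.799 1.848 6.598

after link 1: o_1 = (0.0000, 0.0000, 4.0000)
after link 2: o_2 = (2.7990, 1.8481, 6.5981)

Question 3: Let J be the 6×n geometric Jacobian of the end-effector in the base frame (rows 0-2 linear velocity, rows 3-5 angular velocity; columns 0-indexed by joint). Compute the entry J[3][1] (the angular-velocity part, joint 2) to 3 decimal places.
axis z_1 = (0.5000,0.8660,0.0000); lever o_n−o_1 = (2.7990,1.8481,2.5981)
cross product → J_v[:, 1] = (2.2500,-1.2990,-1.5000)
J_ω[:, 1] = z_1
entry J[3][1] = 0.5000

0.500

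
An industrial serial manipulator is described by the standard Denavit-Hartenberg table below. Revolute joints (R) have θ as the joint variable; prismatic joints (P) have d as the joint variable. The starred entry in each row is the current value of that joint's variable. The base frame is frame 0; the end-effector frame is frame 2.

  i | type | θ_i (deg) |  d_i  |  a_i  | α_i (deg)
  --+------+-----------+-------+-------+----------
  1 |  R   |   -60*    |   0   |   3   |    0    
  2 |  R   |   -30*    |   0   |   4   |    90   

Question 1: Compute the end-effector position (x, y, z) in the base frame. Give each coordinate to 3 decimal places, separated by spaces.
after link 1: o_1 = (1.5000, -2.5981, 0.0000)
after link 2: o_2 = (1.5000, -6.5981, 0.0000)

1.500 -6.598 0.000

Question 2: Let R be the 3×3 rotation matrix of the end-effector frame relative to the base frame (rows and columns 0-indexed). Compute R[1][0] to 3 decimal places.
-1.000

End-effector x-axis (col 0 of R) = (0.0000,-1.0000,0.0000)
R[1][0] = -1.0000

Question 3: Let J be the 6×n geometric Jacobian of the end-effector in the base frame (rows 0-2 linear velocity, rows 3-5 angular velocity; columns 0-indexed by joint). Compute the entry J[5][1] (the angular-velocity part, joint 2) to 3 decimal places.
1.000

axis z_1 = (0.0000,0.0000,1.0000); lever o_n−o_1 = (0.0000,-4.0000,0.0000)
cross product → J_v[:, 1] = (4.0000,0.0000,-0.0000)
J_ω[:, 1] = z_1
entry J[5][1] = 1.0000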